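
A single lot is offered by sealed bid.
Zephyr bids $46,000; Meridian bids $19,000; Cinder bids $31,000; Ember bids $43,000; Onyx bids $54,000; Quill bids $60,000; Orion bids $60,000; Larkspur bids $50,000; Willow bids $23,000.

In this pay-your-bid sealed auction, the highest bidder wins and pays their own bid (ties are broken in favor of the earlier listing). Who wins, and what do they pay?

Sorting bids: 60,000 (Quill) > 60,000 (Orion) > 54,000 (Onyx) > 50,000 (Larkspur) > 46,000 (Zephyr) > 43,000 (Ember) > …
Quill and Orion tie at $60,000; tie-break gives it to Quill.
Quill is highest → pays own bid, $60,000.

Quill pays $60,000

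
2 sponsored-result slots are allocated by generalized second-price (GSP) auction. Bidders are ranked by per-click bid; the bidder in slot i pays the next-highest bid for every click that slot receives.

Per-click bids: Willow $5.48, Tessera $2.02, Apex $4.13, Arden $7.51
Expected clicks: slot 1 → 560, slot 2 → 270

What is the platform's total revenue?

Total revenue: $4183.90

Sorting advertisers: $7.51 (Arden) > $5.48 (Willow) > $4.13 (Apex) > …
Slot 1: Arden pays $5.48 × 560 = $3068.80
Slot 2: Willow pays $4.13 × 270 = $1115.10
Total = $4183.90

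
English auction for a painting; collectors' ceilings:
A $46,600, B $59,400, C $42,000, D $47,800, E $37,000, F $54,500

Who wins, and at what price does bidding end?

Limits ranked: 59,400 (B) > 54,500 (F) > 47,800 (D) > 46,600 (A) > 42,000 (C) > 37,000 (E)
Once the price passes $54,500, only B is left; the hammer falls at F's limit of $54,500.

B wins at $54,500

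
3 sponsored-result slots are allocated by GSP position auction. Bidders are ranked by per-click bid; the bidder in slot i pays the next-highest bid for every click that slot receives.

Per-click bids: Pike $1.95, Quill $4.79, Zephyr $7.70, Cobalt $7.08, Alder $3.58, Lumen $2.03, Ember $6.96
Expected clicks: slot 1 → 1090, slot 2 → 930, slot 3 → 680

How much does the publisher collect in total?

Sorting advertisers: $7.70 (Zephyr) > $7.08 (Cobalt) > $6.96 (Ember) > $4.79 (Quill) > …
Slot 1: Zephyr pays $7.08 × 1090 = $7717.20
Slot 2: Cobalt pays $6.96 × 930 = $6472.80
Slot 3: Ember pays $4.79 × 680 = $3257.20
Total = $17447.20

Total revenue: $17447.20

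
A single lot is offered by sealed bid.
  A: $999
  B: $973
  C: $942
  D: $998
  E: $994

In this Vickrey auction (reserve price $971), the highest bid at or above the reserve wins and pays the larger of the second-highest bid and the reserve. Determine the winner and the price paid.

A pays $998

Vickrey auction (reserve price $971): the highest bid at or above the reserve wins and pays the larger of the second-highest bid and the reserve.
Bids in order: 999 (A) > 998 (D) > 994 (E) > 973 (B) > 942 (C)
Highest eligible bid: A at $999.
Second-highest bid $998 exceeds the reserve $971 → payment $998.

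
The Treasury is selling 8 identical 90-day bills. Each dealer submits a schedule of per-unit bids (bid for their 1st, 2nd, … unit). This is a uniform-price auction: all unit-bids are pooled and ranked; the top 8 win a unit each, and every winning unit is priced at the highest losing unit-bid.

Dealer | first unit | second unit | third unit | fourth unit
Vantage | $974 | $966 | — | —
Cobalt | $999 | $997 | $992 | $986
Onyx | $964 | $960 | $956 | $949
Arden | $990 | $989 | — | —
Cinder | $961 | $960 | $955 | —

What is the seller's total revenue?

Total revenue: $7,712

All unit-bids, highest first — top 8: 999 (Cobalt-1), 997 (Cobalt-2), 992 (Cobalt-3), 990 (Arden-1), 989 (Arden-2), 986 (Cobalt-4), 974 (Vantage-1), 966 (Vantage-2)
The (k+1)-th unit-bid is $964.
Allocation: Arden 2, Cobalt 4, Vantage 2. Every unit priced at $964.
Revenue = 8 × 964 = $7,712.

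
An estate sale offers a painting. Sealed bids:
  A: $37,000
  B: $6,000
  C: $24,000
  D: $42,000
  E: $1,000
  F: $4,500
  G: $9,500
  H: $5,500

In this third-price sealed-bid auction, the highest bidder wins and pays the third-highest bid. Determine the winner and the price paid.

Bids in order: 42,000 (D) > 37,000 (A) > 24,000 (C) > 9,500 (G) > 6,000 (B) > 5,500 (H) > …
D is highest; pays the third-highest bid, $24,000.

D pays $24,000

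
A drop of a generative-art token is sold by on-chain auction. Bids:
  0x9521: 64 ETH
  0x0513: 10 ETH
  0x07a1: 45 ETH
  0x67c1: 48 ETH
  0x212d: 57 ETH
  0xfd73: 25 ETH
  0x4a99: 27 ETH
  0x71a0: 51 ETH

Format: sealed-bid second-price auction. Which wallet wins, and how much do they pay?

0x9521 pays 57 ETH

Sealed-bid second-price auction: the highest bidder wins and pays the second-highest bid.
Bids ranked: 64 (0x9521) > 57 (0x212d) > 51 (0x71a0) > 48 (0x67c1) > 45 (0x07a1) > 27 (0x4a99) > …
0x9521 wins with the highest bid; price is set by the runner-up at 57 ETH.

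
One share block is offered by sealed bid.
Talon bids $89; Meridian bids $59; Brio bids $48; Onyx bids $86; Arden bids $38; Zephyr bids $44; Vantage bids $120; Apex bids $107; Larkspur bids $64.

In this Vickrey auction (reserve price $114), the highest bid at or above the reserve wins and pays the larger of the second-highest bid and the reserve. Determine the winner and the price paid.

Vantage pays $114

Bids in order: 120 (Vantage) > 107 (Apex) > 89 (Talon) > 86 (Onyx) > 64 (Larkspur) > 59 (Meridian) > …
Vantage has the top bid at or above the reserve ($120).
max(second-highest $107, reserve $114) = $114.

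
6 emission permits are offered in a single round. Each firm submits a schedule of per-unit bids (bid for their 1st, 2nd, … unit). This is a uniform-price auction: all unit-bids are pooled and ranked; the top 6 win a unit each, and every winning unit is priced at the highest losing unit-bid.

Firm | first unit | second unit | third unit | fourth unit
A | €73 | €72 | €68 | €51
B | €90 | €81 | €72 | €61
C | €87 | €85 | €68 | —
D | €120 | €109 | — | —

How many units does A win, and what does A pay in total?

A: 0 units, pays €0

Merging the schedules and taking the best 6: 120 (D-1), 109 (D-2), 90 (B-1), 87 (C-1), 85 (C-2), 81 (B-2)
Highest rejected unit-bid = €73.
A wins 0 unit(s) at €73 each.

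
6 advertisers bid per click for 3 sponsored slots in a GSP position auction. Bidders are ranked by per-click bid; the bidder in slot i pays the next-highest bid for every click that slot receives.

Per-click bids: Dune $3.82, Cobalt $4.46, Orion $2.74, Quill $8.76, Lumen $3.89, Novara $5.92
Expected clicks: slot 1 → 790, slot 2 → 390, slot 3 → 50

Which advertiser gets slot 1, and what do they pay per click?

Quill; $5.92 per click

Sorting advertisers: $8.76 (Quill) > $5.92 (Novara) > $4.46 (Cobalt) > $3.89 (Lumen) > …
Slot 1 goes to the first-ranked bidder, Quill, who pays the next bid down: $5.92/click.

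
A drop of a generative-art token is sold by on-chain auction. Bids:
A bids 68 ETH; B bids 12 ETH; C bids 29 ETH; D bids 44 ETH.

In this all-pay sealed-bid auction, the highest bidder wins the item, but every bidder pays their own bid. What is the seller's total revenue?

All-pay sealed-bid auction: the highest bidder wins the item, but every bidder pays their own bid.
Bids in order: 68 (A) > 44 (D) > 29 (C) > 12 (B)
Every bidder forfeits their bid regardless of winning.
Revenue = 68 + 12 + 29 + 44 = 153 ETH.

Total revenue: 153 ETH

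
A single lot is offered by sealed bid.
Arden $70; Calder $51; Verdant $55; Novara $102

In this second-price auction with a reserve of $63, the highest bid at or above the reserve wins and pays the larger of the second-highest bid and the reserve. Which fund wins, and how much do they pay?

Novara pays $70

Rule: the highest bid at or above the reserve wins and pays the larger of the second-highest bid and the reserve.
Sorting bids: 102 (Novara) > 70 (Arden) > 55 (Verdant) > 51 (Calder)
Novara has the top bid at or above the reserve ($102).
Second-highest bid $70 exceeds the reserve $63 → payment $70.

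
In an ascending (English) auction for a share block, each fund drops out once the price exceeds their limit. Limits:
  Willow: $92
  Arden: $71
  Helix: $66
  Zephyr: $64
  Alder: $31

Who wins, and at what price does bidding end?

Willow wins at $71

Rule: the price rises until one bidder remains; the winner pays the price at which the last rival dropped out.
Limits in order: 92 (Willow) > 71 (Arden) > 66 (Helix) > 64 (Zephyr) > 31 (Alder)
Once the price passes $71, only Willow is left; the hammer falls at Arden's limit of $71.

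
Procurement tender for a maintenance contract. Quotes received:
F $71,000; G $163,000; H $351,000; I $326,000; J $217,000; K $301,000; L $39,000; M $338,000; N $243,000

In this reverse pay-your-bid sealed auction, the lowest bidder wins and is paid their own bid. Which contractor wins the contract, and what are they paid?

L is paid $39,000

Reverse pay-your-bid sealed auction: the lowest bidder wins and is paid their own bid.
Sorting bids: 39,000 (L) < 71,000 (F) < 163,000 (G) < 217,000 (J) < 243,000 (N) < 301,000 (K) < …
L has the lowest bid and is paid exactly that: $39,000.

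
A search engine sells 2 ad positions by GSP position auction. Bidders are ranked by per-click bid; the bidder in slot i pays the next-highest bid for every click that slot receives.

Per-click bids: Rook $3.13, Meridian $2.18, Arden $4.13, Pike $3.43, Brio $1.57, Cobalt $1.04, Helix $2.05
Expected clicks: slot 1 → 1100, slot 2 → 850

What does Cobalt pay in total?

Cobalt pays $0.00

Ranked by bid: $4.13 (Arden) > $3.43 (Pike) > $3.13 (Rook) > …
Cobalt ranks below slot 2 → no slot, pays nothing.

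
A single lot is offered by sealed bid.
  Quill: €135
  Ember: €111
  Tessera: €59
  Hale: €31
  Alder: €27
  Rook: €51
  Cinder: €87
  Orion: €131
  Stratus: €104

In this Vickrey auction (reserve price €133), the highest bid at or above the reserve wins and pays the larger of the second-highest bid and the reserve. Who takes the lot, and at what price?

Bids in order: 135 (Quill) > 131 (Orion) > 111 (Ember) > 104 (Stratus) > 87 (Cinder) > 59 (Tessera) > …
Highest eligible bid: Quill at €135.
Second-highest bid €131 is below the reserve €133, so the reserve binds → payment €133.

Quill pays €133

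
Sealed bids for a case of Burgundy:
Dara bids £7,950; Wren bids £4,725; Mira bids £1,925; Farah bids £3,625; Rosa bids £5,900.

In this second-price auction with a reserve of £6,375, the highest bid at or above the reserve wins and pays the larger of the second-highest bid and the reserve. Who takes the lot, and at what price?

Dara pays £6,375

Bids in order: 7,950 (Dara) > 5,900 (Rosa) > 4,725 (Wren) > 3,625 (Farah) > 1,925 (Mira)
Highest eligible bid: Dara at £7,950.
max(second-highest £5,900, reserve £6,375) = £6,375.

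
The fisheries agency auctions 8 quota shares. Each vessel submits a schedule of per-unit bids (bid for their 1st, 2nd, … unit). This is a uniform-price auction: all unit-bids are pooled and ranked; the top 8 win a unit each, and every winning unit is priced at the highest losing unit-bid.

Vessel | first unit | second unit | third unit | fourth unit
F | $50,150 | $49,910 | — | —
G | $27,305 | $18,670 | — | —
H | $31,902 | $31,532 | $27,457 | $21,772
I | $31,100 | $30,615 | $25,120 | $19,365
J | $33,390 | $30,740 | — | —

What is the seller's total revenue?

Total revenue: $219,656

Pooled unit-bids ranked (top 8): 50,150 (F-1), 49,910 (F-2), 33,390 (J-1), 31,902 (H-1), 31,532 (H-2), 31,100 (I-1), 30,740 (J-2), 30,615 (I-2)
The (k+1)-th unit-bid is $27,457.
Allocation: F 2, H 2, I 2, J 2. Every unit priced at $27,457.
Revenue = 8 × 27,457 = $219,656.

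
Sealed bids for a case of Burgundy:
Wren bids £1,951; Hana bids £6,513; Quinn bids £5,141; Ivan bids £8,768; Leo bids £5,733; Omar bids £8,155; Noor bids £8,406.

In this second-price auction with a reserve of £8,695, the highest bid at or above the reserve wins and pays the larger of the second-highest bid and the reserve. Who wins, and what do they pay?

Ivan pays £8,695

Bids in order: 8,768 (Ivan) > 8,406 (Noor) > 8,155 (Omar) > 6,513 (Hana) > 5,733 (Leo) > 5,141 (Quinn) > …
Ivan has the top bid at or above the reserve (£8,768).
Second-highest bid £8,406 is below the reserve £8,695, so the reserve binds → payment £8,695.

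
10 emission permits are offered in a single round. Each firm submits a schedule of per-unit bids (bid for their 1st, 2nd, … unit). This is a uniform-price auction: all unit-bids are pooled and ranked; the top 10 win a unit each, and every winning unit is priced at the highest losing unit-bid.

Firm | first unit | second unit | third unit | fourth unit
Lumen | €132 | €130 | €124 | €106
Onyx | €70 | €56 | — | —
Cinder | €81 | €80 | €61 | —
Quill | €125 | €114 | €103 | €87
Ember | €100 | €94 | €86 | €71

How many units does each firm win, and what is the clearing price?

Ember 2, Lumen 4, Quill 4; clearing price €86

All unit-bids, highest first — top 10: 132 (Lumen-1), 130 (Lumen-2), 125 (Quill-1), 124 (Lumen-3), 114 (Quill-2), 106 (Lumen-4), 103 (Quill-3), 100 (Ember-1), 94 (Ember-2), 87 (Quill-4)
First bid not allocated: €86.
Allocation: Ember 2, Lumen 4, Quill 4.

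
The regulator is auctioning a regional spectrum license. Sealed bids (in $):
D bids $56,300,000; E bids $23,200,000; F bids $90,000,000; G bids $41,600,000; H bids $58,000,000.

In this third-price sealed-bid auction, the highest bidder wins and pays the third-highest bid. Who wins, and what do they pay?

F pays $56,300,000

Rule: the highest bidder wins and pays the third-highest bid.
Bids ranked: 90,000,000 (F) > 58,000,000 (H) > 56,300,000 (D) > 41,600,000 (G) > 23,200,000 (E)
F is highest; pays the third-highest bid, $56,300,000.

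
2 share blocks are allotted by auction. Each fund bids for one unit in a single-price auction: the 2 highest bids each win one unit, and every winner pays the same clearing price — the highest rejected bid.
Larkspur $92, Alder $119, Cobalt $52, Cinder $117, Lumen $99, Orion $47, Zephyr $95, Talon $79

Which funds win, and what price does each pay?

Alder, Cinder; each pays $99

Sorting: 119 (Alder), 117 (Cinder), 99 (Lumen), 95 (Zephyr), …
Winners (2 units): Alder, Cinder.
Clearing price = highest rejected bid = $99.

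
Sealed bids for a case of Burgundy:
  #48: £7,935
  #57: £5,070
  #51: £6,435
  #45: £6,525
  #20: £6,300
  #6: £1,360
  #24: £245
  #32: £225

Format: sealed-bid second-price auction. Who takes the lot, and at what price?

#48 pays £6,525

Bids in order: 7,935 (#48) > 6,525 (#45) > 6,435 (#51) > 6,300 (#20) > 5,070 (#57) > 1,360 (#6) > …
#48 is highest; pays the second-highest bid, £6,525.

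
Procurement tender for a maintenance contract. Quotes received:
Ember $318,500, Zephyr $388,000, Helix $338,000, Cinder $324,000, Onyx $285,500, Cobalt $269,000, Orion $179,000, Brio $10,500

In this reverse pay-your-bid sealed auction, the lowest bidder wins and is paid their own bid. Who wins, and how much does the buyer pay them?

Brio is paid $10,500

Bids in order: 10,500 (Brio) < 179,000 (Orion) < 269,000 (Cobalt) < 285,500 (Onyx) < 318,500 (Ember) < 324,000 (Cinder) < …
Brio has the lowest bid and is paid exactly that: $10,500.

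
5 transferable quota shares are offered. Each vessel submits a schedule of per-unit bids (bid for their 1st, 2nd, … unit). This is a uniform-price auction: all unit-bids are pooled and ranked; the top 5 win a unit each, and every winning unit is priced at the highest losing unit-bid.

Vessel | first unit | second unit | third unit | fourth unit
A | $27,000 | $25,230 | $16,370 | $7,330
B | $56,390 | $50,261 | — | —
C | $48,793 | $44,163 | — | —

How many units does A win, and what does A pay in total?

Merging the schedules and taking the best 5: 56,390 (B-1), 50,261 (B-2), 48,793 (C-1), 44,163 (C-2), 27,000 (A-1)
Highest rejected unit-bid = $25,230.
A wins 1 unit(s) at $25,230 each.

A: 1 unit, pays $25,230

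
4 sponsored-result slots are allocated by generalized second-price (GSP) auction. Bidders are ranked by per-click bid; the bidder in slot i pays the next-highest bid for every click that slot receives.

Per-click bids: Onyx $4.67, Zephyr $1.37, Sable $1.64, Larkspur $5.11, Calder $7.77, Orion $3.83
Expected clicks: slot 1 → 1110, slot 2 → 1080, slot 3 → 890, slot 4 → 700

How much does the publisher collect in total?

Sorting advertisers: $7.77 (Calder) > $5.11 (Larkspur) > $4.67 (Onyx) > $3.83 (Orion) > $1.64 (Sable) > …
Slot 1: Calder pays $5.11 × 1110 = $5672.10
Slot 2: Larkspur pays $4.67 × 1080 = $5043.60
Slot 3: Onyx pays $3.83 × 890 = $3408.70
Slot 4: Orion pays $1.64 × 700 = $1148.00
Total = $15272.40

Total revenue: $15272.40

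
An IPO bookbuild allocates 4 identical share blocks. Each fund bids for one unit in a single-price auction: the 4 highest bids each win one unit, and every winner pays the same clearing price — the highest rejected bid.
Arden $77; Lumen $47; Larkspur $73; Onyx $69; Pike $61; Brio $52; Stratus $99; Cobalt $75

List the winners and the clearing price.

Stratus, Arden, Cobalt, Larkspur; each pays $69

Sorting: 99 (Stratus), 77 (Arden), 75 (Cobalt), 73 (Larkspur), 69 (Onyx), 61 (Pike), …
Winners (4 units): Stratus, Arden, Cobalt, Larkspur.
Highest unsuccessful bid: $69 → clearing price.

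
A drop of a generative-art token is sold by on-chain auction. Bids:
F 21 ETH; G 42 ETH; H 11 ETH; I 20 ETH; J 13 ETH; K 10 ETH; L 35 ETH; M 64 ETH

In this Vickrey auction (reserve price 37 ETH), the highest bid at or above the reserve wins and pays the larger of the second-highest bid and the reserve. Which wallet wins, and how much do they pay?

Bids in order: 64 (M) > 42 (G) > 35 (L) > 21 (F) > 20 (I) > 13 (J) > …
M has the top bid at or above the reserve (64 ETH).
Second-highest bid 42 ETH exceeds the reserve 37 ETH → payment 42 ETH.

M pays 42 ETH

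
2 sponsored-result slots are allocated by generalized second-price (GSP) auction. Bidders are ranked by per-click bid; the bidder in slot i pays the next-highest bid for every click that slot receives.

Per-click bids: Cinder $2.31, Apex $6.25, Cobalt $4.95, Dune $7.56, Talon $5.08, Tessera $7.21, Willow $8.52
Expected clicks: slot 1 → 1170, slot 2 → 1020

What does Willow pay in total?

Ranked by bid: $8.52 (Willow) > $7.56 (Dune) > $7.21 (Tessera) > …
Willow holds slot 1 → pays next bid $7.56 × 1170 clicks = $8845.20.

Willow pays $8845.20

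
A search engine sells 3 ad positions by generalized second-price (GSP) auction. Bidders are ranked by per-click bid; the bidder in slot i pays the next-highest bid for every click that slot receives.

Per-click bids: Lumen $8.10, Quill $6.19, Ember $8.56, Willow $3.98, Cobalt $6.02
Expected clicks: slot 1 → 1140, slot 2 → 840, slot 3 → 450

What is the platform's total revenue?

Total revenue: $17142.60

Sorting advertisers: $8.56 (Ember) > $8.10 (Lumen) > $6.19 (Quill) > $6.02 (Cobalt) > …
Slot 1: Ember pays $8.10 × 1140 = $9234.00
Slot 2: Lumen pays $6.19 × 840 = $5199.60
Slot 3: Quill pays $6.02 × 450 = $2709.00
Total = $17142.60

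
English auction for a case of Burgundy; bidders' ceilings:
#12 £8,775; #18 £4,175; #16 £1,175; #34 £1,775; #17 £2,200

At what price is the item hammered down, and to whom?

#12 wins at £4,175

Sorting limits: 8,775 (#12) > 4,175 (#18) > 2,200 (#17) > 1,775 (#34) > 1,175 (#16)
Bidding ends when #18 exits at £4,175; #12 takes it.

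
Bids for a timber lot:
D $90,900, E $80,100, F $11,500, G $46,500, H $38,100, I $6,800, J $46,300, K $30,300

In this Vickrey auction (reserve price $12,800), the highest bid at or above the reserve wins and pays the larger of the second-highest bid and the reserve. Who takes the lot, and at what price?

D pays $80,100

Vickrey auction (reserve price $12,800): the highest bid at or above the reserve wins and pays the larger of the second-highest bid and the reserve.
Bids ranked: 90,900 (D) > 80,100 (E) > 46,500 (G) > 46,300 (J) > 38,100 (H) > 30,300 (K) > …
D has the top bid at or above the reserve ($90,900).
Second-highest bid $80,100 exceeds the reserve $12,800 → payment $80,100.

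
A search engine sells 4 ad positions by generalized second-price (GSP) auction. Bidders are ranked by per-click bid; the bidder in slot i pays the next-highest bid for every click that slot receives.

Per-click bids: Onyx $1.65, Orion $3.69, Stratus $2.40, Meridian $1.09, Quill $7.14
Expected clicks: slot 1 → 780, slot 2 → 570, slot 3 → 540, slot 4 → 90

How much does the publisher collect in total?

Per-click bids in order: $7.14 (Quill) > $3.69 (Orion) > $2.40 (Stratus) > $1.65 (Onyx) > $1.09 (Meridian)
Slot 1: Quill pays $3.69 × 780 = $2878.20
Slot 2: Orion pays $2.40 × 570 = $1368.00
Slot 3: Stratus pays $1.65 × 540 = $891.00
Slot 4: Onyx pays $1.09 × 90 = $98.10
Total = $5235.30

Total revenue: $5235.30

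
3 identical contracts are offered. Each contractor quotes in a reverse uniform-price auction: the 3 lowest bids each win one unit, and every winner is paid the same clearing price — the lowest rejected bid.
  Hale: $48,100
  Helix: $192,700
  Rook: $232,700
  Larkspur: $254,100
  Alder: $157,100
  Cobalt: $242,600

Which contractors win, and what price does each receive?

Hale, Alder, Helix; each is paid $232,700

Ordering the bids: 48,100 (Hale), 157,100 (Alder), 192,700 (Helix), 232,700 (Rook), 242,600 (Cobalt), …
The 3 lowest are Hale, Alder, Helix.
Clearing price = lowest rejected bid = $232,700.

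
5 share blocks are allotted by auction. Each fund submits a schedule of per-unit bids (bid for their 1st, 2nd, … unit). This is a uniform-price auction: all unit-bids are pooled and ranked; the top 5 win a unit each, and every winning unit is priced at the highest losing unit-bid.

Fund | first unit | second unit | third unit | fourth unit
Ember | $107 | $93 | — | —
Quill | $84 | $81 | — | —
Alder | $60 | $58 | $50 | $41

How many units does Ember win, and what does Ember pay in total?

All unit-bids, highest first — top 5: 107 (Ember-1), 93 (Ember-2), 84 (Quill-1), 81 (Quill-2), 60 (Alder-1)
The (k+1)-th unit-bid is $58.
Ember wins 2 unit(s) at $58 each.

Ember: 2 units, pays $116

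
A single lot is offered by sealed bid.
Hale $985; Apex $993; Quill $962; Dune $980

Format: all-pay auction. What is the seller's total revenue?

Bids in order: 993 (Apex) > 985 (Hale) > 980 (Dune) > 962 (Quill)
Every bidder forfeits their bid regardless of winning.
Revenue = 985 + 993 + 962 + 980 = $3,920.

Total revenue: $3,920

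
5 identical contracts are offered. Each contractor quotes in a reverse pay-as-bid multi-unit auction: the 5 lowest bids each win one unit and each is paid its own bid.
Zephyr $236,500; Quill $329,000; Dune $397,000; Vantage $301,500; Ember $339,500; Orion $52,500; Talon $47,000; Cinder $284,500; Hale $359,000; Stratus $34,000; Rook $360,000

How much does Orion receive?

Bids ranked low→high: 34,000 (Stratus), 47,000 (Talon), 52,500 (Orion), 236,500 (Zephyr), 284,500 (Cinder), 301,500 (Vantage), 329,000 (Quill), …
Winners (5 units): Stratus, Talon, Orion, Zephyr, Cinder.
Orion wins → own bid $52,500.

Orion is paid $52,500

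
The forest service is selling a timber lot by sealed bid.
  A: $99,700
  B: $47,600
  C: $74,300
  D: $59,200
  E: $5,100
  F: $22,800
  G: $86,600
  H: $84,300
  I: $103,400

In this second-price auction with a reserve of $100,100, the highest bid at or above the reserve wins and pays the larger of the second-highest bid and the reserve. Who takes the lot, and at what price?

Bids ranked: 103,400 (I) > 99,700 (A) > 86,600 (G) > 84,300 (H) > 74,300 (C) > 59,200 (D) > …
Highest eligible bid: I at $103,400.
Second-highest bid $99,700 is below the reserve $100,100, so the reserve binds → payment $100,100.

I pays $100,100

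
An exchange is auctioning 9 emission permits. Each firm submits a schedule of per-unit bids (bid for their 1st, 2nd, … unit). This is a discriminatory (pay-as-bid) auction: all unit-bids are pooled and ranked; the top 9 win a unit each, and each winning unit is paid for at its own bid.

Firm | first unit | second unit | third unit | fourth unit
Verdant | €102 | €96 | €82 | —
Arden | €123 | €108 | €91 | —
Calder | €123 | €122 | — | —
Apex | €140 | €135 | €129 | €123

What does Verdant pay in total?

Merging the schedules and taking the best 9: 140 (Apex-1), 135 (Apex-2), 129 (Apex-3), 123 (Arden-1), 123 (Calder-1), 123 (Apex-4), 122 (Calder-2), 108 (Arden-2), 102 (Verdant-1)
Next rejected bid: €96 (not a price — pay-as-bid).
Verdant's winning unit-bids: 102 = €102.

Verdant pays €102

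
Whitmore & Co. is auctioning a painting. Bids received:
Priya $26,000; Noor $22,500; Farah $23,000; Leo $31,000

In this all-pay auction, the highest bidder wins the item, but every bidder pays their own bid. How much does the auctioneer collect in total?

All-pay auction: the highest bidder wins the item, but every bidder pays their own bid.
Bids in order: 31,000 (Leo) > 26,000 (Priya) > 23,000 (Farah) > 22,500 (Noor)
Every bidder forfeits their bid regardless of winning.
Revenue = 26,000 + 22,500 + 23,000 + 31,000 = $102,500.

Total revenue: $102,500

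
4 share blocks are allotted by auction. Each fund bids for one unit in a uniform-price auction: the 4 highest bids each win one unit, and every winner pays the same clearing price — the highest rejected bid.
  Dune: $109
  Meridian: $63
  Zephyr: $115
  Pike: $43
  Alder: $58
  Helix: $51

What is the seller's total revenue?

Bids ranked high→low: 115 (Zephyr), 109 (Dune), 63 (Meridian), 58 (Alder), 51 (Helix), 43 (Pike)
Top 4: Zephyr, Dune, Meridian, Alder.
Clearing price = highest rejected bid = $51.
Total revenue = 4 × $51 = $204.

Total revenue: $204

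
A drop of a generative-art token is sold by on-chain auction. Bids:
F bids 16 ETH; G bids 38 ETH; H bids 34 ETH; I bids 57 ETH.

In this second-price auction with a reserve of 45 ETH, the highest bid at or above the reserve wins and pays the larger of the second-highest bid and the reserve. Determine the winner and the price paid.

I pays 45 ETH

Rule: the highest bid at or above the reserve wins and pays the larger of the second-highest bid and the reserve.
Bids ranked: 57 (I) > 38 (G) > 34 (H) > 16 (F)
I has the top bid at or above the reserve (57 ETH).
max(second-highest 38 ETH, reserve 45 ETH) = 45 ETH.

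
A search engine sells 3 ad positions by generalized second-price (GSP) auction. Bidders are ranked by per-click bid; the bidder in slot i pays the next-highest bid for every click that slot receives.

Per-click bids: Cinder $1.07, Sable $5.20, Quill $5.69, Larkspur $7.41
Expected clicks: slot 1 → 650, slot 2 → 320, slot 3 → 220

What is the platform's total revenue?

Total revenue: $5597.90

Ranked by bid: $7.41 (Larkspur) > $5.69 (Quill) > $5.20 (Sable) > $1.07 (Cinder)
Slot 1: Larkspur pays $5.69 × 650 = $3698.50
Slot 2: Quill pays $5.20 × 320 = $1664.00
Slot 3: Sable pays $1.07 × 220 = $235.40
Total = $5597.90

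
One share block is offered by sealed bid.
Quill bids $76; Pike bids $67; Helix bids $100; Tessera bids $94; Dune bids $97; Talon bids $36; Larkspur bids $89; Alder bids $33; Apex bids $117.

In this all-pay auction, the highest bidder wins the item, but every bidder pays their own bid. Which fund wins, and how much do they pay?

Rule: the highest bidder wins the item, but every bidder pays their own bid.
Sorting bids: 117 (Apex) > 100 (Helix) > 97 (Dune) > 94 (Tessera) > 89 (Larkspur) > 76 (Quill) > …
Apex is highest and takes the item; every bidder forfeits their bid.

Apex pays $117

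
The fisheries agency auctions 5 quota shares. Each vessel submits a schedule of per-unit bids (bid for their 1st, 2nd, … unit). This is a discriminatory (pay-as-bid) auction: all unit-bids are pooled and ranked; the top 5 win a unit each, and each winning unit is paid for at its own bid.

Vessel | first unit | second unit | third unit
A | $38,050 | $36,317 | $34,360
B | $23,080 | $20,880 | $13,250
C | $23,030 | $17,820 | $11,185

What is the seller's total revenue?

Total revenue: $154,837

Pooled unit-bids ranked (top 5): 38,050 (A-1), 36,317 (A-2), 34,360 (A-3), 23,080 (B-1), 23,030 (C-1)
Next rejected bid: $20,880 (not a price — pay-as-bid).
Each winning unit pays its own bid.
Revenue = 38,050 + 36,317 + 34,360 + 23,080 + 23,030 = $154,837.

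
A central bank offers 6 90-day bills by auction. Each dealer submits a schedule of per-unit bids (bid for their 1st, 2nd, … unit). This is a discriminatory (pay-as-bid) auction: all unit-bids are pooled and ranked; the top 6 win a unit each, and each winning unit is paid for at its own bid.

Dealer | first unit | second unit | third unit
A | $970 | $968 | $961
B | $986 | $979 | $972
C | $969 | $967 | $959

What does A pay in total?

A pays $1,938

Pooled unit-bids ranked (top 6): 986 (B-1), 979 (B-2), 972 (B-3), 970 (A-1), 969 (C-1), 968 (A-2)
Next rejected bid: $967 (not a price — pay-as-bid).
A's winning unit-bids: 970 + 968 = $1,938.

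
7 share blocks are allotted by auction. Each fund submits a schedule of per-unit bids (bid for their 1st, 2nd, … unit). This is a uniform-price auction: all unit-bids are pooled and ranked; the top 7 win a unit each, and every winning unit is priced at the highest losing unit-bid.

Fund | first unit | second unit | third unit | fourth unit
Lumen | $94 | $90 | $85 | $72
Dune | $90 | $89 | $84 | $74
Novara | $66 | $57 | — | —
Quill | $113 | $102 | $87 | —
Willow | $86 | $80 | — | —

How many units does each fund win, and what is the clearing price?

Dune 2, Lumen 2, Quill 3; clearing price $86

Merging the schedules and taking the best 7: 113 (Quill-1), 102 (Quill-2), 94 (Lumen-1), 90 (Lumen-2), 90 (Dune-1), 89 (Dune-2), 87 (Quill-3)
The (k+1)-th unit-bid is $86.
Allocation: Dune 2, Lumen 2, Quill 3.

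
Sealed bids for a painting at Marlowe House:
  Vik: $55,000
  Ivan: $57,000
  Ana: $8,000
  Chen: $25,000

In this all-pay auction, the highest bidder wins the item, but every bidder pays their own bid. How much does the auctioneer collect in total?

Bids ranked: 57,000 (Ivan) > 55,000 (Vik) > 25,000 (Chen) > 8,000 (Ana)
Ivan wins with the top bid; all bids are sunk regardless.
Every bidder forfeits their bid regardless of winning.
Revenue = 55,000 + 57,000 + 8,000 + 25,000 = $145,000.

Total revenue: $145,000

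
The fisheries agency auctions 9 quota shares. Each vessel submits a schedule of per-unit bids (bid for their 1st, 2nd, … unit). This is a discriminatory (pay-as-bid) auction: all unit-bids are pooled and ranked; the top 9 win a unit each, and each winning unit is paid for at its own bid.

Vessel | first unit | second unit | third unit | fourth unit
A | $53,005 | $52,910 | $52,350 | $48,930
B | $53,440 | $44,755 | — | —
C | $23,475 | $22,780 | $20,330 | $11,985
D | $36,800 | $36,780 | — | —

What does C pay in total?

Pooled unit-bids ranked (top 9): 53,440 (B-1), 53,005 (A-1), 52,910 (A-2), 52,350 (A-3), 48,930 (A-4), 44,755 (B-2), 36,800 (D-1), 36,780 (D-2), 23,475 (C-1)
Next rejected bid: $22,780 (not a price — pay-as-bid).
C's winning unit-bids: 23,475 = $23,475.

C pays $23,475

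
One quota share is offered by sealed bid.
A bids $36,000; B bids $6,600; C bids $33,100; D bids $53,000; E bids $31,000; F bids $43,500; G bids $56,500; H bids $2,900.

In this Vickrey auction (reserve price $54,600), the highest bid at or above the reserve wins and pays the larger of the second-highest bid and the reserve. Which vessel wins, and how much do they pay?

G pays $54,600

Rule: the highest bid at or above the reserve wins and pays the larger of the second-highest bid and the reserve.
Bids ranked: 56,500 (G) > 53,000 (D) > 43,500 (F) > 36,000 (A) > 33,100 (C) > 31,000 (E) > …
Highest eligible bid: G at $56,500.
max(second-highest $53,000, reserve $54,600) = $54,600.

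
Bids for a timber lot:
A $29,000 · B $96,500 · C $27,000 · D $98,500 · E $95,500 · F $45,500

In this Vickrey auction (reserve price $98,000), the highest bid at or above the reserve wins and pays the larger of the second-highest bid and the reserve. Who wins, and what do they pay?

D pays $98,000

Sorting bids: 98,500 (D) > 96,500 (B) > 95,500 (E) > 45,500 (F) > 29,000 (A) > 27,000 (C)
Highest eligible bid: D at $98,500.
max(second-highest $96,500, reserve $98,000) = $98,000.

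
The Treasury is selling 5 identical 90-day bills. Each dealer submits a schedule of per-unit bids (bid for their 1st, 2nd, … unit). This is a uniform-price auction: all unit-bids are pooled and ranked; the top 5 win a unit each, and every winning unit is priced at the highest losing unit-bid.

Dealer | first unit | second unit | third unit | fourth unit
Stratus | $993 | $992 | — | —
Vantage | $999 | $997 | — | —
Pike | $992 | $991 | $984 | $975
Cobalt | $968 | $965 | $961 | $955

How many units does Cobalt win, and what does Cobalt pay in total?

Cobalt: 0 units, pays $0

All unit-bids, highest first — top 5: 999 (Vantage-1), 997 (Vantage-2), 993 (Stratus-1), 992 (Stratus-2), 992 (Pike-1)
The (k+1)-th unit-bid is $991.
Cobalt wins 0 unit(s) at $991 each.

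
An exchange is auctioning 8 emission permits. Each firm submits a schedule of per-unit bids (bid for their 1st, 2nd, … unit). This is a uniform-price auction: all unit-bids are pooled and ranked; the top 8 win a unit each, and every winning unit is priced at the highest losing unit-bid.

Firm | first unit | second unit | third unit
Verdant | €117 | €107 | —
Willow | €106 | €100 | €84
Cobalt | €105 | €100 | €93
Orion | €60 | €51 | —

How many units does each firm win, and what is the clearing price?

Cobalt 3, Verdant 2, Willow 3; clearing price €60

Merging the schedules and taking the best 8: 117 (Verdant-1), 107 (Verdant-2), 106 (Willow-1), 105 (Cobalt-1), 100 (Willow-2), 100 (Cobalt-2), 93 (Cobalt-3), 84 (Willow-3)
The (k+1)-th unit-bid is €60.
Allocation: Cobalt 3, Verdant 2, Willow 3.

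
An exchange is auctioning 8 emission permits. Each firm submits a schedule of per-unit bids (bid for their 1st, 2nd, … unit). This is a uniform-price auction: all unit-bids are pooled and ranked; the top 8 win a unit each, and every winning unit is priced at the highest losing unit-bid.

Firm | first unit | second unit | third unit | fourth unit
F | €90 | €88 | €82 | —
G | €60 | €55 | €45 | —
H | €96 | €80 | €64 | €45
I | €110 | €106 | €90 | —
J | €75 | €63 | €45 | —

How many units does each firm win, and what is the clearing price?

Pooled unit-bids ranked (top 8): 110 (I-1), 106 (I-2), 96 (H-1), 90 (F-1), 90 (I-3), 88 (F-2), 82 (F-3), 80 (H-2)
First bid not allocated: €75.
Allocation: F 3, H 2, I 3.

F 3, H 2, I 3; clearing price €75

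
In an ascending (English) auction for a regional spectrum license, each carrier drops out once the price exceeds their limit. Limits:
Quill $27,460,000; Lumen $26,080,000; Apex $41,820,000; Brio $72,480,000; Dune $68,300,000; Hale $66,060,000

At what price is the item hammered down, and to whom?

Limits in order: 72,480,000 (Brio) > 68,300,000 (Dune) > 66,060,000 (Hale) > 41,820,000 (Apex) > 27,460,000 (Quill) > 26,080,000 (Lumen)
Dune is the last rival to drop out, at $68,300,000; Brio remains and wins at that price.

Brio wins at $68,300,000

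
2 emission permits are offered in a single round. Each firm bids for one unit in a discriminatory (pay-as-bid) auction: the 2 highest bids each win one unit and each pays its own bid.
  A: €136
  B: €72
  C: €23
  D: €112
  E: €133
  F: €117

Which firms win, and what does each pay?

Sorting: 136 (A), 133 (E), 117 (F), 112 (D), …
Winners (2 units): A, E.
Each winner pays its own bid: A €136, E €133.

A €136, E €133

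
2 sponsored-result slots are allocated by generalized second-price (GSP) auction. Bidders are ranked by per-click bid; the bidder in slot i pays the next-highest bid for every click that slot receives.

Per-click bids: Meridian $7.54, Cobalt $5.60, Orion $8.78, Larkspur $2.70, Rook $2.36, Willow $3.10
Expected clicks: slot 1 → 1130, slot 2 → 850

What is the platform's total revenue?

Ranked by bid: $8.78 (Orion) > $7.54 (Meridian) > $5.60 (Cobalt) > …
Slot 1: Orion pays $7.54 × 1130 = $8520.20
Slot 2: Meridian pays $5.60 × 850 = $4760.00
Total = $13280.20

Total revenue: $13280.20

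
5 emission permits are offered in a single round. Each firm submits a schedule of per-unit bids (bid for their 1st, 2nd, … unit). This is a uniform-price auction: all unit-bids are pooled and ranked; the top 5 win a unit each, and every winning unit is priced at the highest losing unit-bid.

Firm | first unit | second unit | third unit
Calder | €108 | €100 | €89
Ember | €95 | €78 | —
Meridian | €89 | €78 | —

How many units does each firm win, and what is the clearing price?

Merging the schedules and taking the best 5: 108 (Calder-1), 100 (Calder-2), 95 (Ember-1), 89 (Calder-3), 89 (Meridian-1)
First bid not allocated: €78.
Allocation: Calder 3, Ember 1, Meridian 1.

Calder 3, Ember 1, Meridian 1; clearing price €78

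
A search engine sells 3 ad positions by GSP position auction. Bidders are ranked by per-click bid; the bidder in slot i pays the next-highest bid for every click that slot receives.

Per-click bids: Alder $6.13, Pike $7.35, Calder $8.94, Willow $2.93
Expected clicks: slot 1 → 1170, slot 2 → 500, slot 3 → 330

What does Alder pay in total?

Per-click bids in order: $8.94 (Calder) > $7.35 (Pike) > $6.13 (Alder) > $2.93 (Willow)
Alder holds slot 3 → pays next bid $2.93 × 330 clicks = $966.90.

Alder pays $966.90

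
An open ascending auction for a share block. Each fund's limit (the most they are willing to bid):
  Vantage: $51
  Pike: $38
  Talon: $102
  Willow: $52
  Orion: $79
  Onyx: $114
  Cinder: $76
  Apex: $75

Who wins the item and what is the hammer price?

Onyx wins at $102

Rule: the price rises until one bidder remains; the winner pays the price at which the last rival dropped out.
Limits in order: 114 (Onyx) > 102 (Talon) > 79 (Orion) > 76 (Cinder) > 75 (Apex) > 52 (Willow) > …
Once the price passes $102, only Onyx is left; the hammer falls at Talon's limit of $102.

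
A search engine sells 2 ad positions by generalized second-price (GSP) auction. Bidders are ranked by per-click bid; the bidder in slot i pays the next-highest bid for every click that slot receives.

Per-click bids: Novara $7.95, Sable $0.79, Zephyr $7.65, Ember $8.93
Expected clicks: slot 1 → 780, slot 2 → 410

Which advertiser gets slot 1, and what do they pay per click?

Ember; $7.95 per click

Per-click bids in order: $8.93 (Ember) > $7.95 (Novara) > $7.65 (Zephyr) > …
Slot 1 goes to the first-ranked bidder, Ember, who pays the next bid down: $7.95/click.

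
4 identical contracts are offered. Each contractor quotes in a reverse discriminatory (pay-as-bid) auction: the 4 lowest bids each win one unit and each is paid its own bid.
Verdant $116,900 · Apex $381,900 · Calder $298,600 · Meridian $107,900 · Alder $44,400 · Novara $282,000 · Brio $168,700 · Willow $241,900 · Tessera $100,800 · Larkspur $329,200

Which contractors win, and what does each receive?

Bids ranked low→high: 44,400 (Alder), 100,800 (Tessera), 107,900 (Meridian), 116,900 (Verdant), 168,700 (Brio), 241,900 (Willow), …
The 4 lowest are Alder, Tessera, Meridian, Verdant.
Each winner is paid its own bid: Alder $44,400, Tessera $100,800, Meridian $107,900, Verdant $116,900.

Alder $44,400, Tessera $100,800, Meridian $107,900, Verdant $116,900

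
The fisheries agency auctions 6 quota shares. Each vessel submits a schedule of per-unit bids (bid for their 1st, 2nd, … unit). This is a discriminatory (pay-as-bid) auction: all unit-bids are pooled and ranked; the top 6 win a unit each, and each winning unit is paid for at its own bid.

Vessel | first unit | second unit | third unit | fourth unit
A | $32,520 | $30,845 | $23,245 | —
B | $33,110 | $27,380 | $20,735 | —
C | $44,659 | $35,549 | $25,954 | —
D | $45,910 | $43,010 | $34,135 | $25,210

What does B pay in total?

Pooled unit-bids ranked (top 6): 45,910 (D-1), 44,659 (C-1), 43,010 (D-2), 35,549 (C-2), 34,135 (D-3), 33,110 (B-1)
Next rejected bid: $32,520 (not a price — pay-as-bid).
B's winning unit-bids: 33,110 = $33,110.

B pays $33,110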